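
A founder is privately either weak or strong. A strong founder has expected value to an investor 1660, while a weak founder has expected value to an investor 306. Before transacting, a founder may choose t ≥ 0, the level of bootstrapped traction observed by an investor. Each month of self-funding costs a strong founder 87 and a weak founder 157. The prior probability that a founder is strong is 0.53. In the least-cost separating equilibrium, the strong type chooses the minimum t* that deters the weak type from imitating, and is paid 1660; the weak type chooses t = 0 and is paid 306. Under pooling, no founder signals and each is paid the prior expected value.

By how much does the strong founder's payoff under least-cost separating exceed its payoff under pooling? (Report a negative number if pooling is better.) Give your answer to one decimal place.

Least-cost separating signal: t* solves 306 = 1660 − 157·t*, so t* = (1660 − 306)/157 ≈ 8.6242.
Strong type's separating payoff: 1660 − 87 × t* = 1660 − 87 × (1660 − 306)/157 = 1660 − 117798/157 ≈ 909.694.
Pooling payoff: 0.53 × 1660 + 0.47 × 306 = 1023.62.
Difference: 909.694 − 1023.62 = -113.926, i.e. -113.9 to one decimal place.
The strong type would prefer the pooling outcome.

-113.9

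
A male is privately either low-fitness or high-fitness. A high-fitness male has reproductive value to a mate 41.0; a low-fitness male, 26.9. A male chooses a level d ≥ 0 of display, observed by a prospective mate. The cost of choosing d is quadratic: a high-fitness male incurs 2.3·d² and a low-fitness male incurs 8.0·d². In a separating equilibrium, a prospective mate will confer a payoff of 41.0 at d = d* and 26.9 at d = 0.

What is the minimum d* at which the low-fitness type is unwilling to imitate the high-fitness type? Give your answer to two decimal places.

The low-fitness type at d = 0 receives 26.9; imitating at d* yields 41.0 − 8.0·d*².
Indifference: 26.9 = 41.0 − 8.0·d*², so d*² = (41.0 − 26.9) / 8.0 = 1.7625.
d* = √1.7625 ≈ 1.33.

1.33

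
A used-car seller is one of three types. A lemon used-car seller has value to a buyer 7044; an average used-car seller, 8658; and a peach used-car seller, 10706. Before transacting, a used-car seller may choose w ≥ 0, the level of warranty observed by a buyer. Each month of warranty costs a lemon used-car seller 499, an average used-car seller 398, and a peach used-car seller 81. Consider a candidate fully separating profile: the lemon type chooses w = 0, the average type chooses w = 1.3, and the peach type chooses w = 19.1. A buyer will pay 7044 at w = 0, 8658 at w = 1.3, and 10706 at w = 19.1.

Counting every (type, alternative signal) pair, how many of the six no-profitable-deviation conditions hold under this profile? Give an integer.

Peach (own payoff 10706 − 81×19.1 = 9158.9): to w=0 gives 7044 → no gain ✓; to w=1.3 gives 8658 − 81×1.3 = 8552.7 → no gain ✓.
Lemon (own payoff 7044): to w=1.3 gives 8658 − 499×1.3 = 8009.3 → profitable ✗; to w=19.1 gives 10706 − 499×19.1 = 1175.1 → no gain ✓.
Average (own payoff 8658 − 398×1.3 = 8140.6): to w=0 gives 7044 → no gain ✓; to w=19.1 gives 10706 − 398×19.1 = 3104.2 → no gain ✓.
5 of the 6 constraints hold; not an equilibrium.

5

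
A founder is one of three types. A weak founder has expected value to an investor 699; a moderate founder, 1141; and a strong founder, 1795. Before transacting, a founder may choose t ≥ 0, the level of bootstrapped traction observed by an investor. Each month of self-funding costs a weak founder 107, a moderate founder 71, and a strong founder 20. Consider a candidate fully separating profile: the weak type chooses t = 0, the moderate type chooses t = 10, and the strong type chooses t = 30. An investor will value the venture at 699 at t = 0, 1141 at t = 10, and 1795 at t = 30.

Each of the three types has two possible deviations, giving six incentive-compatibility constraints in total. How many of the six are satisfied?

Weak (own payoff 699): to t=10 gives 1141 − 107×10 = 71 → no gain ✓; to t=30 gives 1795 − 107×30 = -1415 → no gain ✓.
Strong (own payoff 1795 − 20×30 = 1195): to t=0 gives 699 → no gain ✓; to t=10 gives 1141 − 20×10 = 941 → no gain ✓.
Moderate (own payoff 1141 − 71×10 = 431): to t=0 gives 699 → profitable ✗; to t=30 gives 1795 − 71×30 = -335 → no gain ✓.
5 of the 6 constraints hold; not an equilibrium.

5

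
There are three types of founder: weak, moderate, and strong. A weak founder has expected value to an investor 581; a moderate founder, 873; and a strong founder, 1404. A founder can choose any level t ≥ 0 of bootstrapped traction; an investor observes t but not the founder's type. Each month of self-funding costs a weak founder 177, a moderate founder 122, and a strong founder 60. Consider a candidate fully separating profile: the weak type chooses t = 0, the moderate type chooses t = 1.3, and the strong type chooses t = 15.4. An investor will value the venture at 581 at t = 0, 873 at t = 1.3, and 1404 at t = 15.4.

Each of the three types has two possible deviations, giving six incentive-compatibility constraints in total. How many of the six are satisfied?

3

Moderate (own payoff 873 − 122×1.3 = 714.4): to t=0 gives 581 → no gain ✓; to t=15.4 gives 1404 − 122×15.4 = -474.8 → no gain ✓.
Strong (own payoff 1404 − 60×15.4 = 480): to t=0 gives 581 → profitable ✗; to t=1.3 gives 873 − 60×1.3 = 795 → profitable ✗.
Weak (own payoff 581): to t=1.3 gives 873 − 177×1.3 = 642.9 → profitable ✗; to t=15.4 gives 1404 − 177×15.4 = -1321.8 → no gain ✓.
3 of the 6 constraints hold; not an equilibrium.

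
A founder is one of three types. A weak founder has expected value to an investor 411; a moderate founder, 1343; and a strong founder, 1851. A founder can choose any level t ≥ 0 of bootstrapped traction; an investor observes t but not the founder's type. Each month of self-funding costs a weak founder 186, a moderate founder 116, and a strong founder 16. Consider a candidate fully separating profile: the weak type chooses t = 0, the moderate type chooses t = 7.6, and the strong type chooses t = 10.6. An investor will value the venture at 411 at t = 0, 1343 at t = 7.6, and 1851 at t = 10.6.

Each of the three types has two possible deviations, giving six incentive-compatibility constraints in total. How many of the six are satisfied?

Moderate (own payoff 1343 − 116×7.6 = 461.4): to t=0 gives 411 → no gain ✓; to t=10.6 gives 1851 − 116×10.6 = 621.4 → profitable ✗.
Weak (own payoff 411): to t=7.6 gives 1343 − 186×7.6 = -70.6 → no gain ✓; to t=10.6 gives 1851 − 186×10.6 = -120.6 → no gain ✓.
Strong (own payoff 1851 − 16×10.6 = 1681.4): to t=0 gives 411 → no gain ✓; to t=7.6 gives 1343 − 16×7.6 = 1221.4 → no gain ✓.
5 of the 6 constraints hold; not an equilibrium.

5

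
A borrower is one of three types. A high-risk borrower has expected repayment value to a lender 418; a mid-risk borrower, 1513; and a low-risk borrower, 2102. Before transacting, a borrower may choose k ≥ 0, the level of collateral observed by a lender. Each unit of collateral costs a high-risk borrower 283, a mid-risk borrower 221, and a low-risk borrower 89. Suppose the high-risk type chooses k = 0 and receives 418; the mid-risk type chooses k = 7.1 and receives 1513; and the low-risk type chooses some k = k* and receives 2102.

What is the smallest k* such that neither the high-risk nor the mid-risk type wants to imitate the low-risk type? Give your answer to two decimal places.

Mid-risk type (on-path payoff 1513 − 221×7.1 = -56.1) won't mimic when -56.1 ≥ 2102 − 221·k*, i.e. k* ≥ 9.77.
High-risk type (on-path payoff 418) won't mimic when 418 ≥ 2102 − 283·k*, i.e. k* ≥ 5.95.
Both must hold, so k* = max(5.95, 9.77) = 9.77. The mid-risk type's constraint binds.

9.77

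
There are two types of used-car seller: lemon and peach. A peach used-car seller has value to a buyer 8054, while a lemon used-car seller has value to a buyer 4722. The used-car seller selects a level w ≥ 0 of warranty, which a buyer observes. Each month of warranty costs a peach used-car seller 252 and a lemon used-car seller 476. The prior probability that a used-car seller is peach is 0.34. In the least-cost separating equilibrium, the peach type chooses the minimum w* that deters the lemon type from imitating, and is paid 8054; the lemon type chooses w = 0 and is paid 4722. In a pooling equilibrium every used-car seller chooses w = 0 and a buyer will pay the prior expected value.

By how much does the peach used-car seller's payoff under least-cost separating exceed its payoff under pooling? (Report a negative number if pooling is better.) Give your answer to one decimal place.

Least-cost separating signal: w* solves 4722 = 8054 − 476·w*, so w* = (8054 − 4722)/476 = 7.
Peach type's separating payoff: 8054 − 252 × w* = 8054 − 252 × (8054 − 4722)/476 = 8054 − 839664/476 = 6290.
Pooling payoff: 0.34 × 8054 + 0.66 × 4722 = 5854.88.
Difference: 6290 − 5854.88 = 435.12, i.e. 435.1 to one decimal place.
The peach type prefers to separate.

435.1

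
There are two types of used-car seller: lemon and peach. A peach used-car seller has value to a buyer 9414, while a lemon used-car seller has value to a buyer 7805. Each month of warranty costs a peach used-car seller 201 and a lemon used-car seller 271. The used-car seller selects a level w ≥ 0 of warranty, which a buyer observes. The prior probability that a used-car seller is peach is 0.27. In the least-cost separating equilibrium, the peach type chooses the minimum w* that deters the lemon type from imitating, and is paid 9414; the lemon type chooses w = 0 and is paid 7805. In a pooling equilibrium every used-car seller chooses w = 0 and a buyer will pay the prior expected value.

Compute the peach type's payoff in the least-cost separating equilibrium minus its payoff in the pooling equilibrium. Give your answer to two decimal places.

Least-cost separating signal: w* solves 7805 = 9414 − 271·w*, so w* = (9414 − 7805)/271 ≈ 5.9373.
Peach type's separating payoff: 9414 − 201 × w* = 9414 − 201 × (9414 − 7805)/271 = 9414 − 323409/271 ≈ 8220.6089.
Pooling payoff: 0.27 × 9414 + 0.73 × 7805 = 8239.43.
Difference: 8220.6089 − 8239.43 = -18.8211, i.e. -18.82 to two decimal places.
The peach type would prefer the pooling outcome.

-18.82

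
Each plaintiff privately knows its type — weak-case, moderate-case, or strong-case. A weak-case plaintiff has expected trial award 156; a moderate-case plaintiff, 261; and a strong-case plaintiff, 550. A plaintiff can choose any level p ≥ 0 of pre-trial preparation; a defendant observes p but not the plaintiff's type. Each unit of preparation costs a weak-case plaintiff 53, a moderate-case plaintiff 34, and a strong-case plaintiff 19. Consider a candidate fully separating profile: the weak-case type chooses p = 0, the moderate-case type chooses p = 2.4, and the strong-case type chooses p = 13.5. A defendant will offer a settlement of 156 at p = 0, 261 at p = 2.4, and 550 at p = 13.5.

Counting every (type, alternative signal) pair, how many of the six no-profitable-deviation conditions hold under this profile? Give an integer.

6

Weak-case (own payoff 156): to p=2.4 gives 261 − 53×2.4 = 133.8 → no gain ✓; to p=13.5 gives 550 − 53×13.5 = -165.5 → no gain ✓.
Moderate-case (own payoff 261 − 34×2.4 = 179.4): to p=0 gives 156 → no gain ✓; to p=13.5 gives 550 − 34×13.5 = 91 → no gain ✓.
Strong-case (own payoff 550 − 19×13.5 = 293.5): to p=0 gives 156 → no gain ✓; to p=2.4 gives 261 − 19×2.4 = 215.4 → no gain ✓.
6 of the 6 constraints hold; this profile is a separating equilibrium.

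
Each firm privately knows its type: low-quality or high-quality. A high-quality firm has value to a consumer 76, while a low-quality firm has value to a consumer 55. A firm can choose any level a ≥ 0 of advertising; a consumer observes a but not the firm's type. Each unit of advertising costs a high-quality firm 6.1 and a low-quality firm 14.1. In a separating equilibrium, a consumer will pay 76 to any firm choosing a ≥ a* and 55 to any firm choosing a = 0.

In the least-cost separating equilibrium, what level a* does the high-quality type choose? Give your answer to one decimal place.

1.5

A low-quality firm choosing a = 0 receives 55.
Imitating at a* instead would pay 76 at cost 14.1·a*, netting 76 − 14.1·a*.
Indifference: 55 = 76 − 14.1·a*, so a* = (76 − 55) / 14.1 ≈ 1.5.
At a* the low-quality type's incentive constraint just binds; the high-quality type strictly prefers a* since its per-unit cost is lower.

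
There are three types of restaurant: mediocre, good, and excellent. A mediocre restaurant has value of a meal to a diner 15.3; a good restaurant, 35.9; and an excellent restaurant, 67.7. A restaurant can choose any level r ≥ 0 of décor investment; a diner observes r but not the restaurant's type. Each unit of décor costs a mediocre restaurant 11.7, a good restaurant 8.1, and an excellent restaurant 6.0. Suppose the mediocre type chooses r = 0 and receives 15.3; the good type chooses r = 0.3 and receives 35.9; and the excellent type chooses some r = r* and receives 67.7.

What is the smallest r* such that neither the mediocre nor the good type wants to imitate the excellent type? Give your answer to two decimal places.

4.48

Good type (on-path payoff 35.9 − 8.1×0.3 = 33.47) won't mimic when 33.47 ≥ 67.7 − 8.1·r*, i.e. r* ≥ 4.23.
Mediocre type (on-path payoff 15.3) won't mimic when 15.3 ≥ 67.7 − 11.7·r*, i.e. r* ≥ 4.48.
Both must hold, so r* = max(4.48, 4.23) = 4.48. The mediocre type's constraint binds.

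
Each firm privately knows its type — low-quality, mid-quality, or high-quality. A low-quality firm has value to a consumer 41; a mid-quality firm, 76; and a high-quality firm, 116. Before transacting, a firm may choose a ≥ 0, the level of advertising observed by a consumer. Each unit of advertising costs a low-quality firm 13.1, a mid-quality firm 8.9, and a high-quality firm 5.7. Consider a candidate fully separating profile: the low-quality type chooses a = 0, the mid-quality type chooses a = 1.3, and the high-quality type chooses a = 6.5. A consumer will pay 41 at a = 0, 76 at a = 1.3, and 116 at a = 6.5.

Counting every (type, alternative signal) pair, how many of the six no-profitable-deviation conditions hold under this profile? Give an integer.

Mid-quality (own payoff 76 − 8.9×1.3 = 64.43): to a=0 gives 41 → no gain ✓; to a=6.5 gives 116 − 8.9×6.5 = 58.15 → no gain ✓.
High-quality (own payoff 116 − 5.7×6.5 = 78.95): to a=0 gives 41 → no gain ✓; to a=1.3 gives 76 − 5.7×1.3 = 68.59 → no gain ✓.
Low-quality (own payoff 41): to a=1.3 gives 76 − 13.1×1.3 = 58.97 → profitable ✗; to a=6.5 gives 116 − 13.1×6.5 = 30.85 → no gain ✓.
5 of the 6 constraints hold; not an equilibrium.

5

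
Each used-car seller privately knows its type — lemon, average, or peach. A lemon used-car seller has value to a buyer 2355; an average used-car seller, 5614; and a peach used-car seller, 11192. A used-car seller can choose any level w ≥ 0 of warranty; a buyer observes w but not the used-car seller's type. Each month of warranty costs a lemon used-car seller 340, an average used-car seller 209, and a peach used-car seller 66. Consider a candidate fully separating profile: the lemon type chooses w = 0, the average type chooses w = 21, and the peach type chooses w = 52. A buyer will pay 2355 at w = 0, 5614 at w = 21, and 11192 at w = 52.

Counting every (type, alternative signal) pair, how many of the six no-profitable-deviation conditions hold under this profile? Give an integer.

5

Peach (own payoff 11192 − 66×52 = 7760): to w=0 gives 2355 → no gain ✓; to w=21 gives 5614 − 66×21 = 4228 → no gain ✓.
Average (own payoff 5614 − 209×21 = 1225): to w=0 gives 2355 → profitable ✗; to w=52 gives 11192 − 209×52 = 324 → no gain ✓.
Lemon (own payoff 2355): to w=21 gives 5614 − 340×21 = -1526 → no gain ✓; to w=52 gives 11192 − 340×52 = -6488 → no gain ✓.
5 of the 6 constraints hold; not an equilibrium.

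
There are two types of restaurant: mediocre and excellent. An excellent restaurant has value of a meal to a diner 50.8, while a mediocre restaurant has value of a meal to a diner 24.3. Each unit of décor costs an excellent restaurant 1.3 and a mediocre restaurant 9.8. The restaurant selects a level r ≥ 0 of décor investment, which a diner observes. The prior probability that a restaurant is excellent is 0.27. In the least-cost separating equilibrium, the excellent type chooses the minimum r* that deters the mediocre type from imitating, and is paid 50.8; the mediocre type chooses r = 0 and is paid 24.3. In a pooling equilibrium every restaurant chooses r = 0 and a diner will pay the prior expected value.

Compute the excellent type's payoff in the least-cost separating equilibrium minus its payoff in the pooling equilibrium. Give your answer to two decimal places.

Least-cost separating signal: r* solves 24.3 = 50.8 − 9.8·r*, so r* = (50.8 − 24.3)/9.8 ≈ 2.7041.
Excellent type's separating payoff: 50.8 − 1.3 × r* = 50.8 − 1.3 × (50.8 − 24.3)/9.8 = 50.8 − 34.45/9.8 ≈ 47.2847.
Pooling payoff: 0.27 × 50.8 + 0.73 × 24.3 = 31.455.
Difference: 47.2847 − 31.455 = 15.8297, i.e. 15.83 to two decimal places.
The excellent type prefers to separate.

15.83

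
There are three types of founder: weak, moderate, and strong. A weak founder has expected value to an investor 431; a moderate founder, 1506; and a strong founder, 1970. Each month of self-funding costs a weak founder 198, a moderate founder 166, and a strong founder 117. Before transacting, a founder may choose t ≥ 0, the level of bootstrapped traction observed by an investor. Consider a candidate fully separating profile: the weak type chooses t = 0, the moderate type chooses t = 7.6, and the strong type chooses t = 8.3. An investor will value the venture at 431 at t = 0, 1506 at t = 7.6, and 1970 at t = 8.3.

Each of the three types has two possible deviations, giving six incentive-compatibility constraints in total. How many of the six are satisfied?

Moderate (own payoff 1506 − 166×7.6 = 244.4): to t=0 gives 431 → profitable ✗; to t=8.3 gives 1970 − 166×8.3 = 592.2 → profitable ✗.
Strong (own payoff 1970 − 117×8.3 = 998.9): to t=0 gives 431 → no gain ✓; to t=7.6 gives 1506 − 117×7.6 = 616.8 → no gain ✓.
Weak (own payoff 431): to t=7.6 gives 1506 − 198×7.6 = 1.2 → no gain ✓; to t=8.3 gives 1970 − 198×8.3 = 326.6 → no gain ✓.
4 of the 6 constraints hold; not an equilibrium.

4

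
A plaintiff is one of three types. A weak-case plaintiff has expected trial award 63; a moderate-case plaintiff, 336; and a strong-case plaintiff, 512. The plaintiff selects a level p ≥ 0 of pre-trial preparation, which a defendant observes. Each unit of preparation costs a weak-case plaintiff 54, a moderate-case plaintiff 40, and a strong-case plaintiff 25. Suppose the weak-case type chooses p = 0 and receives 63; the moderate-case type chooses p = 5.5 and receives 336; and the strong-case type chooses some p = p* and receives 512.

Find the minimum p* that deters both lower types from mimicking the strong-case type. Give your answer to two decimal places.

Moderate-case type (on-path payoff 336 − 40×5.5 = 116) won't mimic when 116 ≥ 512 − 40·p*, i.e. p* ≥ 9.90.
Weak-case type (on-path payoff 63) won't mimic when 63 ≥ 512 − 54·p*, i.e. p* ≥ 8.31.
Both must hold, so p* = max(8.31, 9.90) = 9.90. The moderate-case type's constraint binds.

9.90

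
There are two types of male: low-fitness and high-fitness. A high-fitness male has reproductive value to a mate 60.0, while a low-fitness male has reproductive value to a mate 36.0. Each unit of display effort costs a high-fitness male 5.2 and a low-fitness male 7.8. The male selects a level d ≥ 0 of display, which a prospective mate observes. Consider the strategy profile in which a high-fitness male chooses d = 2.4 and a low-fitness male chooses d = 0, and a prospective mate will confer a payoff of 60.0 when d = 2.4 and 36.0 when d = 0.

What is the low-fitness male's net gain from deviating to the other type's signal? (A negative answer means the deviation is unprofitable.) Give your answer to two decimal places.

5.28

Playing d = 0 the low-fitness male receives 36.0.
Deviating to d = 2.4 brings payment 60.0 at cost 7.8 × 2.4 = 18.72, netting 41.28.
Gain from deviating: 41.28 − 36.0 = 5.28.
The gain is positive, so the low-fitness type's incentive-compatibility constraint is violated — this profile is not a separating equilibrium.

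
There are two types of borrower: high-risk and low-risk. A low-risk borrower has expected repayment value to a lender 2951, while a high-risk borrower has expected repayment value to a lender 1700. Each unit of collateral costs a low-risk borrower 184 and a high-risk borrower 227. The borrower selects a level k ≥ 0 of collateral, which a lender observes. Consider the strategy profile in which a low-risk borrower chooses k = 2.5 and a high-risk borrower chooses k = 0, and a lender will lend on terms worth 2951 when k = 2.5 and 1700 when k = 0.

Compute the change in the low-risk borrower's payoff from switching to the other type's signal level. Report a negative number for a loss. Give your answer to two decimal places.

Playing k = 2.5 the low-risk borrower receives 2951 − 184 × 2.5 = 2491.
Deviating to k = 0 yields 1700 instead.
Gain from deviating: 1700 − 2491 = -791.00.
The gain is negative, so the low-risk type's incentive-compatibility constraint is satisfied.

-791.00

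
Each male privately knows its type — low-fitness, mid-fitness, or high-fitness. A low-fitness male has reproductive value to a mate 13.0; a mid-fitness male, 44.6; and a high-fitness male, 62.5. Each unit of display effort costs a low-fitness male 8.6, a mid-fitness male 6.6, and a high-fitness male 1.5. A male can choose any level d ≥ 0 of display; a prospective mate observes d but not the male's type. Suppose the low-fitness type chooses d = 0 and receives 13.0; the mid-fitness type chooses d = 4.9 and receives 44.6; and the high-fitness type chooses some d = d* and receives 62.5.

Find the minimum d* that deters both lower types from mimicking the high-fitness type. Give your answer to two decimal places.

7.61

Low-fitness type (on-path payoff 13.0) won't mimic when 13.0 ≥ 62.5 − 8.6·d*, i.e. d* ≥ 5.76.
Mid-fitness type (on-path payoff 44.6 − 6.6×4.9 = 12.26) won't mimic when 12.26 ≥ 62.5 − 6.6·d*, i.e. d* ≥ 7.61.
Both must hold, so d* = max(5.76, 7.61) = 7.61. The mid-fitness type's constraint binds.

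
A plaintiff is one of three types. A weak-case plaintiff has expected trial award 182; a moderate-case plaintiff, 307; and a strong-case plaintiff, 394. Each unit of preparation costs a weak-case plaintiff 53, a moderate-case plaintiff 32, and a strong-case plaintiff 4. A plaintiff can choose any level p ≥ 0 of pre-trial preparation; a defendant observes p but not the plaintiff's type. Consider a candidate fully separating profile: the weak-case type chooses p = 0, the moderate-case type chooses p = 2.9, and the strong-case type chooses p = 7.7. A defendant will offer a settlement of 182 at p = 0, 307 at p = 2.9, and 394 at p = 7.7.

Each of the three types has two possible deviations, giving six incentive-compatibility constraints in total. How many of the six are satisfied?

6

Moderate-case (own payoff 307 − 32×2.9 = 214.2): to p=0 gives 182 → no gain ✓; to p=7.7 gives 394 − 32×7.7 = 147.6 → no gain ✓.
Strong-case (own payoff 394 − 4×7.7 = 363.2): to p=0 gives 182 → no gain ✓; to p=2.9 gives 307 − 4×2.9 = 295.4 → no gain ✓.
Weak-case (own payoff 182): to p=2.9 gives 307 − 53×2.9 = 153.3 → no gain ✓; to p=7.7 gives 394 − 53×7.7 = -14.1 → no gain ✓.
6 of the 6 constraints hold; this profile is a separating equilibrium.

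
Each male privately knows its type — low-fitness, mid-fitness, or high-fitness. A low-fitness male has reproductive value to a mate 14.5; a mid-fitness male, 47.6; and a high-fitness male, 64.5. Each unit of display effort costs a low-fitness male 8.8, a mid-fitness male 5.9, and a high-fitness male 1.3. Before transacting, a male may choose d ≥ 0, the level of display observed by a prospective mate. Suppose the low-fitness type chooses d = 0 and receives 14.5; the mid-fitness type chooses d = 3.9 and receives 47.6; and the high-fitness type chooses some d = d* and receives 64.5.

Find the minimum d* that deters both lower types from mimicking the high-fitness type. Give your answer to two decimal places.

Mid-fitness type (on-path payoff 47.6 − 5.9×3.9 = 24.59) won't mimic when 24.59 ≥ 64.5 − 5.9·d*, i.e. d* ≥ 6.76.
Low-fitness type (on-path payoff 14.5) won't mimic when 14.5 ≥ 64.5 − 8.8·d*, i.e. d* ≥ 5.68.
Both must hold, so d* = max(5.68, 6.76) = 6.76. The mid-fitness type's constraint binds.

6.76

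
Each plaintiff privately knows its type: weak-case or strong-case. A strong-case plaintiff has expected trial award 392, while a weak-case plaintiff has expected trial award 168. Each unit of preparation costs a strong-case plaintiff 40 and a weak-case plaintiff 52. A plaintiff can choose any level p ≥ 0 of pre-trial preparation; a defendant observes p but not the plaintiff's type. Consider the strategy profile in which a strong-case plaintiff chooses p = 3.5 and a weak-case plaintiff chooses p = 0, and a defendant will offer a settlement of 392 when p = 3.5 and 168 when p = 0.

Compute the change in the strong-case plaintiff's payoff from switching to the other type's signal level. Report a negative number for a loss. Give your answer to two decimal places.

Playing p = 3.5 the strong-case plaintiff receives 392 − 40 × 3.5 = 252.
Deviating to p = 0 yields 168 instead.
Gain from deviating: 168 − 252 = -84.00.
The gain is negative, so the strong-case type's incentive-compatibility constraint is satisfied.

-84.00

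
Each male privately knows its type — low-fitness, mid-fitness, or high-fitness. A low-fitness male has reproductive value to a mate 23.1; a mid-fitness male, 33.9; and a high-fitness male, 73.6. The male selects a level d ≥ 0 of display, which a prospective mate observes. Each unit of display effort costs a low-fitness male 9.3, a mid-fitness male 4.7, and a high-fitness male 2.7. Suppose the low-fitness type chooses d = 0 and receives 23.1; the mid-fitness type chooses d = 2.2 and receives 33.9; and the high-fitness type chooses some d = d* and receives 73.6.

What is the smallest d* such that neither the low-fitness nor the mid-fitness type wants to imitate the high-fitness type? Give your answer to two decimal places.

10.65

Mid-fitness type (on-path payoff 33.9 − 4.7×2.2 = 23.56) won't mimic when 23.56 ≥ 73.6 − 4.7·d*, i.e. d* ≥ 10.65.
Low-fitness type (on-path payoff 23.1) won't mimic when 23.1 ≥ 73.6 − 9.3·d*, i.e. d* ≥ 5.43.
Both must hold, so d* = max(5.43, 10.65) = 10.65. The mid-fitness type's constraint binds.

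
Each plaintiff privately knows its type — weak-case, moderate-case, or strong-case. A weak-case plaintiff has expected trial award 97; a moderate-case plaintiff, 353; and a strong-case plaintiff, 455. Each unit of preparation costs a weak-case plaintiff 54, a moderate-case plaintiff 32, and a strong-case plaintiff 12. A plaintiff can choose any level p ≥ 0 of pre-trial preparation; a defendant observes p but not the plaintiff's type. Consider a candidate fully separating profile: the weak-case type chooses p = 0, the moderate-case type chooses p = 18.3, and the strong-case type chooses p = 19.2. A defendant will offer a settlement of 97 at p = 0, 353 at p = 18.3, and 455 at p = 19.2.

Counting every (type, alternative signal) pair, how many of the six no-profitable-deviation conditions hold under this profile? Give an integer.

Strong-case (own payoff 455 − 12×19.2 = 224.6): to p=0 gives 97 → no gain ✓; to p=18.3 gives 353 − 12×18.3 = 133.4 → no gain ✓.
Moderate-case (own payoff 353 − 32×18.3 = -232.6): to p=0 gives 97 → profitable ✗; to p=19.2 gives 455 − 32×19.2 = -159.4 → profitable ✗.
Weak-case (own payoff 97): to p=18.3 gives 353 − 54×18.3 = -635.2 → no gain ✓; to p=19.2 gives 455 − 54×19.2 = -581.8 → no gain ✓.
4 of the 6 constraints hold; not an equilibrium.

4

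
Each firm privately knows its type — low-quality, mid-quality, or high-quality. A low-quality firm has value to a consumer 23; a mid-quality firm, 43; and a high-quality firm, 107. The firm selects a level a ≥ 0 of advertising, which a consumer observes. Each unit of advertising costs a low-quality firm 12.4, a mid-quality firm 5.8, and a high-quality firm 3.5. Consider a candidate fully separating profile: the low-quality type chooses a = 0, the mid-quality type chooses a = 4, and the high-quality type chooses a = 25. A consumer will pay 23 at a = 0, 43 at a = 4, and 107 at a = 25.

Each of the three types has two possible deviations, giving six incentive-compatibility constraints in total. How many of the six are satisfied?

3

High-quality (own payoff 107 − 3.5×25 = 19.5): to a=0 gives 23 → profitable ✗; to a=4 gives 43 − 3.5×4 = 29 → profitable ✗.
Mid-quality (own payoff 43 − 5.8×4 = 19.8): to a=0 gives 23 → profitable ✗; to a=25 gives 107 − 5.8×25 = -38 → no gain ✓.
Low-quality (own payoff 23): to a=4 gives 43 − 12.4×4 = -6.6 → no gain ✓; to a=25 gives 107 − 12.4×25 = -203 → no gain ✓.
3 of the 6 constraints hold; not an equilibrium.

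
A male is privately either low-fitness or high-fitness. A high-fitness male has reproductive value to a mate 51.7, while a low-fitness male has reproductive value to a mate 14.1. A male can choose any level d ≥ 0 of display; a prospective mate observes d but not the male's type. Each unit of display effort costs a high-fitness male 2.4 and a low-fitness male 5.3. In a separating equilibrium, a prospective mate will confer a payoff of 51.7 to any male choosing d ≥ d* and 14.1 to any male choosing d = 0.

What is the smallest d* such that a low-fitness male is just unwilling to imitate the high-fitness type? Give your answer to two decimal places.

A low-fitness male choosing d = 0 receives 14.1.
Imitating at d* instead would pay 51.7 at cost 5.3·d*, netting 51.7 − 5.3·d*.
Indifference: 14.1 = 51.7 − 5.3·d*, so d* = (51.7 − 14.1) / 5.3 ≈ 7.09.
At d* the low-fitness type's incentive constraint just binds; the high-fitness type strictly prefers d* since its per-unit cost is lower.

7.09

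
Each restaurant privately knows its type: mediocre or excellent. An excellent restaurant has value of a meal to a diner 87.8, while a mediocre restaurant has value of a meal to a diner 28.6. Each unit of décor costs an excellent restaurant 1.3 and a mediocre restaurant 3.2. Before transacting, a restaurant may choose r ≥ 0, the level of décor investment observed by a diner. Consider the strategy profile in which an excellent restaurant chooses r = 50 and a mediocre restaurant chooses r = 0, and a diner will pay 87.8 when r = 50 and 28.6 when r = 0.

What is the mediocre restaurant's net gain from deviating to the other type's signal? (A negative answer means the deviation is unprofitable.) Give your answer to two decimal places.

Playing r = 0 the mediocre restaurant receives 28.6.
Deviating to r = 50 brings payment 87.8 at cost 3.2 × 50 = 160, netting -72.2.
Gain from deviating: -72.2 − 28.6 = -100.80.
The gain is negative, so the mediocre type's incentive-compatibility constraint is satisfied.

-100.80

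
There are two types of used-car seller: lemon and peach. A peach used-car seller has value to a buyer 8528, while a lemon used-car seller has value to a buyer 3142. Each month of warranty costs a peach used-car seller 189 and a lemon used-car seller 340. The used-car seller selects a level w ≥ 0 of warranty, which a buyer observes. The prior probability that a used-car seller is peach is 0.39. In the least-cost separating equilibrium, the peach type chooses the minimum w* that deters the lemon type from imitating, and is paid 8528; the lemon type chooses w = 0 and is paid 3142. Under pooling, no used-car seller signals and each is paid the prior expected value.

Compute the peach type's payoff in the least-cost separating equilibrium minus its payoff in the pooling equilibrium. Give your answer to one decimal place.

Least-cost separating signal: w* solves 3142 = 8528 − 340·w*, so w* = (8528 − 3142)/340 ≈ 15.8412.
Peach type's separating payoff: 8528 − 189 × w* = 8528 − 189 × (8528 − 3142)/340 = 8528 − 1017954/340 ≈ 5534.018.
Pooling payoff: 0.39 × 8528 + 0.61 × 3142 = 5242.54.
Difference: 5534.018 − 5242.54 = 291.478, i.e. 291.5 to one decimal place.
The peach type prefers to separate.

291.5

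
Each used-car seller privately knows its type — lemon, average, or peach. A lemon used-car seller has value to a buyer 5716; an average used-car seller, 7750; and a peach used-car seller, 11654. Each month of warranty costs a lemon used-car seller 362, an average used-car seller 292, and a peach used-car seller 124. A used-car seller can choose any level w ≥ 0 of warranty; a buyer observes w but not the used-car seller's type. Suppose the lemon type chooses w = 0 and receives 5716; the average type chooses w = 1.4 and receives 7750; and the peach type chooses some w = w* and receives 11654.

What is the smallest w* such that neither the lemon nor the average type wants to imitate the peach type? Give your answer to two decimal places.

Lemon type (on-path payoff 5716) won't mimic when 5716 ≥ 11654 − 362·w*, i.e. w* ≥ 16.40.
Average type (on-path payoff 7750 − 292×1.4 = 7341.2) won't mimic when 7341.2 ≥ 11654 − 292·w*, i.e. w* ≥ 14.77.
Both must hold, so w* = max(16.40, 14.77) = 16.40. The lemon type's constraint binds.

16.40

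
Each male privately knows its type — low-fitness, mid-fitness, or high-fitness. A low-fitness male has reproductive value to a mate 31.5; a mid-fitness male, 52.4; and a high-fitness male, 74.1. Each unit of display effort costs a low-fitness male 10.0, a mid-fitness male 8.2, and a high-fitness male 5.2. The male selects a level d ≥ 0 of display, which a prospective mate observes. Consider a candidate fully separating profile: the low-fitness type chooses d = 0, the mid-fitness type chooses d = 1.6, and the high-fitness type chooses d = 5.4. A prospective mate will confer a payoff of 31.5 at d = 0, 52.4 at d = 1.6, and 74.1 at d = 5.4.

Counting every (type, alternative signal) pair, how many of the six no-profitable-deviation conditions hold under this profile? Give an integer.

5

High-fitness (own payoff 74.1 − 5.2×5.4 = 46.02): to d=0 gives 31.5 → no gain ✓; to d=1.6 gives 52.4 − 5.2×1.6 = 44.08 → no gain ✓.
Mid-fitness (own payoff 52.4 − 8.2×1.6 = 39.28): to d=0 gives 31.5 → no gain ✓; to d=5.4 gives 74.1 − 8.2×5.4 = 29.82 → no gain ✓.
Low-fitness (own payoff 31.5): to d=1.6 gives 52.4 − 10.0×1.6 = 36.4 → profitable ✗; to d=5.4 gives 74.1 − 10.0×5.4 = 20.1 → no gain ✓.
5 of the 6 constraints hold; not an equilibrium.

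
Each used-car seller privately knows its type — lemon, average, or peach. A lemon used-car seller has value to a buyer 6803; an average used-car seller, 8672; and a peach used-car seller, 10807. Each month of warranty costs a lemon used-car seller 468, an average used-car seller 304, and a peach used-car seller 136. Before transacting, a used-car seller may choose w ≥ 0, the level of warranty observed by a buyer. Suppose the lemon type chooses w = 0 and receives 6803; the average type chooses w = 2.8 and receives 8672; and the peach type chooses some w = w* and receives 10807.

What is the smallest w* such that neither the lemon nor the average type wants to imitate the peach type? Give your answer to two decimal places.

9.82

Average type (on-path payoff 8672 − 304×2.8 = 7820.8) won't mimic when 7820.8 ≥ 10807 − 304·w*, i.e. w* ≥ 9.82.
Lemon type (on-path payoff 6803) won't mimic when 6803 ≥ 10807 − 468·w*, i.e. w* ≥ 8.56.
Both must hold, so w* = max(8.56, 9.82) = 9.82. The average type's constraint binds.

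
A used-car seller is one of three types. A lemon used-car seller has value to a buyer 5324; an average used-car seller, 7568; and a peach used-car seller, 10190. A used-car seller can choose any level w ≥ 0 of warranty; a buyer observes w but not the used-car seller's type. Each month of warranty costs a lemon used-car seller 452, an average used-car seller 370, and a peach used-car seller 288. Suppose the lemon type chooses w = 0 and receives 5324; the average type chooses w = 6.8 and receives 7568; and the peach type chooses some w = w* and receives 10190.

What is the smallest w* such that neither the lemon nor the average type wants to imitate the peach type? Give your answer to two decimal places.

Lemon type (on-path payoff 5324) won't mimic when 5324 ≥ 10190 − 452·w*, i.e. w* ≥ 10.77.
Average type (on-path payoff 7568 − 370×6.8 = 5052) won't mimic when 5052 ≥ 10190 − 370·w*, i.e. w* ≥ 13.89.
Both must hold, so w* = max(10.77, 13.89) = 13.89. The average type's constraint binds.

13.89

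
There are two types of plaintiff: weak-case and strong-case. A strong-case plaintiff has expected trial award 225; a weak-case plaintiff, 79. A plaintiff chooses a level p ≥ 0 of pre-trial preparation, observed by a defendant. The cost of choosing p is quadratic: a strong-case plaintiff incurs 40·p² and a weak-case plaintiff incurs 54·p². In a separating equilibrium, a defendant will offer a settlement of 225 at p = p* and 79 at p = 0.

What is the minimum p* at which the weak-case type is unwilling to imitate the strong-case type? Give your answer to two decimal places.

The weak-case type at p = 0 receives 79; imitating at p* yields 225 − 54·p*².
Indifference: 79 = 225 − 54·p*², so p*² = (225 − 79) / 54 ≈ 2.7037.
p* = √2.7037 ≈ 1.64.

1.64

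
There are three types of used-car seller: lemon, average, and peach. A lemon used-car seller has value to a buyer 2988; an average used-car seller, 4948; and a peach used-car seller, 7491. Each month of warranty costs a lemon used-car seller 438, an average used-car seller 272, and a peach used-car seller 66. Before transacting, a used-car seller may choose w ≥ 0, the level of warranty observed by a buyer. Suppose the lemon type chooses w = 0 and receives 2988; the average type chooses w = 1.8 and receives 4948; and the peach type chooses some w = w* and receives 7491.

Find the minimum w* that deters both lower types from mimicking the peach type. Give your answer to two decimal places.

11.15

Lemon type (on-path payoff 2988) won't mimic when 2988 ≥ 7491 − 438·w*, i.e. w* ≥ 10.28.
Average type (on-path payoff 4948 − 272×1.8 = 4458.4) won't mimic when 4458.4 ≥ 7491 − 272·w*, i.e. w* ≥ 11.15.
Both must hold, so w* = max(10.28, 11.15) = 11.15. The average type's constraint binds.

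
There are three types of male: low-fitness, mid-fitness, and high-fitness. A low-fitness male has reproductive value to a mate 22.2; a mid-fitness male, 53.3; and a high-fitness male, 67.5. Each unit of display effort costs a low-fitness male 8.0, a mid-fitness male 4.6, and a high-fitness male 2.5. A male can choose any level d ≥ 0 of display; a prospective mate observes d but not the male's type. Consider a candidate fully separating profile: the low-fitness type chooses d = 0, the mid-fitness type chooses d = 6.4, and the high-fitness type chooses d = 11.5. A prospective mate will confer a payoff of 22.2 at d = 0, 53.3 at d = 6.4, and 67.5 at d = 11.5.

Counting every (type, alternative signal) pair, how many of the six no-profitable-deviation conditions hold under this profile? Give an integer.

6

High-fitness (own payoff 67.5 − 2.5×11.5 = 38.75): to d=0 gives 22.2 → no gain ✓; to d=6.4 gives 53.3 − 2.5×6.4 = 37.3 → no gain ✓.
Low-fitness (own payoff 22.2): to d=6.4 gives 53.3 − 8.0×6.4 = 2.1 → no gain ✓; to d=11.5 gives 67.5 − 8.0×11.5 = -24.5 → no gain ✓.
Mid-fitness (own payoff 53.3 − 4.6×6.4 = 23.86): to d=0 gives 22.2 → no gain ✓; to d=11.5 gives 67.5 − 4.6×11.5 = 14.6 → no gain ✓.
6 of the 6 constraints hold; this profile is a separating equilibrium.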